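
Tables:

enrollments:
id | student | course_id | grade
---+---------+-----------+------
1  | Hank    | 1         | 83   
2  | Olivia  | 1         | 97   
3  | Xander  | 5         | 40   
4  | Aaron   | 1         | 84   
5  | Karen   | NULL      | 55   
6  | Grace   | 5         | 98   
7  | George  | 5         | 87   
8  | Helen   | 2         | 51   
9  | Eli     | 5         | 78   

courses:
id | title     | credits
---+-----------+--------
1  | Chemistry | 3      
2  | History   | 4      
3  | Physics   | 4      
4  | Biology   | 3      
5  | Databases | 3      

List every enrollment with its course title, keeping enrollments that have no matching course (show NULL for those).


LEFT JOIN keeps every row from enrollments (the left table); where course_id has no match in courses, the course columns become NULL. Walk through each enrollment:
  - enrollment 1 (Hank): course_id=1 -> matches Chemistry
  - enrollment 2 (Olivia): course_id=1 -> matches Chemistry
  - enrollment 3 (Xander): course_id=5 -> matches Databases
  - enrollment 4 (Aaron): course_id=1 -> matches Chemistry
  - enrollment 5 (Karen): course_id=NULL, no match -> kept with NULL
  - enrollment 6 (Grace): course_id=5 -> matches Databases
  - enrollment 7 (George): course_id=5 -> matches Databases
  - enrollment 8 (Helen): course_id=2 -> matches History
  - enrollment 9 (Eli): course_id=5 -> matches Databases
All 9 rows appear; 1 has NULL course.

SQL:
SELECT a.student, b.title AS course
FROM enrollments a
LEFT JOIN courses b ON a.course_id = b.id

Result:
student | course   
--------+----------
Hank    | Chemistry
Olivia  | Chemistry
Xander  | Databases
Aaron   | Chemistry
Karen   | NULL     
Grace   | Databases
George  | Databases
Helen   | History  
Eli     | Databases


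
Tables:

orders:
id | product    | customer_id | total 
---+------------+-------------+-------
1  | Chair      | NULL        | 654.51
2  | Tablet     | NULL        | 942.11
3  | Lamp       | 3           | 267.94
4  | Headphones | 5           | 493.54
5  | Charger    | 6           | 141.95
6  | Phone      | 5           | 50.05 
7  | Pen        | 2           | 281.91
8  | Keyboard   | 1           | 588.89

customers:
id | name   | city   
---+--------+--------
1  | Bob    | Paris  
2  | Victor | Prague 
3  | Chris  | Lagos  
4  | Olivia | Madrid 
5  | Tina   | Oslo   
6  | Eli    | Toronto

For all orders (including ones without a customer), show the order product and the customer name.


LEFT JOIN keeps every row from orders (the left table); where customer_id has no match in customers, the customer columns become NULL. Walk through each order:
  - order 1 (Chair): customer_id=NULL, no match -> kept with NULL
  - order 2 (Tablet): customer_id=NULL, no match -> kept with NULL
  - order 3 (Lamp): customer_id=3 -> matches Chris
  - order 4 (Headphones): customer_id=5 -> matches Tina
  - order 5 (Charger): customer_id=6 -> matches Eli
  - order 6 (Phone): customer_id=5 -> matches Tina
  - order 7 (Pen): customer_id=2 -> matches Victor
  - order 8 (Keyboard): customer_id=1 -> matches Bob
All 8 rows appear; 2 have NULL customer.

SQL:
SELECT a.product, b.name AS customer
FROM orders a
LEFT JOIN customers b ON a.customer_id = b.id

Result:
product    | customer
-----------+---------
Chair      | NULL    
Tablet     | NULL    
Lamp       | Chris   
Headphones | Tina    
Charger    | Eli     
Phone      | Tina    
Pen        | Victor  
Keyboard   | Bob     


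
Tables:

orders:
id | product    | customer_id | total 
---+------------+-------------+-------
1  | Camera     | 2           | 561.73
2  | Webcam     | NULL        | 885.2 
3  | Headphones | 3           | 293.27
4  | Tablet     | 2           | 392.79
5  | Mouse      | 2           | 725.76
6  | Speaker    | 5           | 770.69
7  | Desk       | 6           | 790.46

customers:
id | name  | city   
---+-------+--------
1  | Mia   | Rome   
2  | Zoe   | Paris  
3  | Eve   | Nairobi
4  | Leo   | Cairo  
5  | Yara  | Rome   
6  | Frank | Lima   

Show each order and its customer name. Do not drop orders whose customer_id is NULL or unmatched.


LEFT JOIN keeps every row from orders (the left table); where customer_id has no match in customers, the customer columns become NULL. Walk through each order:
  - order 1 (Camera): customer_id=2 -> matches Zoe
  - order 2 (Webcam): customer_id=NULL, no match -> kept with NULL
  - order 3 (Headphones): customer_id=3 -> matches Eve
  - order 4 (Tablet): customer_id=2 -> matches Zoe
  - order 5 (Mouse): customer_id=2 -> matches Zoe
  - order 6 (Speaker): customer_id=5 -> matches Yara
  - order 7 (Desk): customer_id=6 -> matches Frank
All 7 rows appear; 1 has NULL customer.

SQL:
SELECT a.product, b.name AS customer
FROM orders a
LEFT JOIN customers b ON a.customer_id = b.id

Result:
product    | customer
-----------+---------
Camera     | Zoe     
Webcam     | NULL    
Headphones | Eve     
Tablet     | Zoe     
Mouse      | Zoe     
Speaker    | Yara    
Desk       | Frank   


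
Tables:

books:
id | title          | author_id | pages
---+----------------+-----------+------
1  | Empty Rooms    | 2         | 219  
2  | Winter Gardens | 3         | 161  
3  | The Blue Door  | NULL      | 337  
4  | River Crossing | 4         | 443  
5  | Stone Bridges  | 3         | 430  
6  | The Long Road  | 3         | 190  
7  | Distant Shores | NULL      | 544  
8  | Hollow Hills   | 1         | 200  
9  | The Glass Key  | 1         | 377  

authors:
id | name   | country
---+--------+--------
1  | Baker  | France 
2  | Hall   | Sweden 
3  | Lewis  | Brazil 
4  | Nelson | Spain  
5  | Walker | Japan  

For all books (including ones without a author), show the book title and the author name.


LEFT JOIN keeps every row from books (the left table); where author_id has no match in authors, the author columns become NULL. Walk through each book:
  - book 1 (Empty Rooms): author_id=2 -> matches Hall
  - book 2 (Winter Gardens): author_id=3 -> matches Lewis
  - book 3 (The Blue Door): author_id=NULL, no match -> kept with NULL
  - book 4 (River Crossing): author_id=4 -> matches Nelson
  - book 5 (Stone Bridges): author_id=3 -> matches Lewis
  - book 6 (The Long Road): author_id=3 -> matches Lewis
  - book 7 (Distant Shores): author_id=NULL, no match -> kept with NULL
  - book 8 (Hollow Hills): author_id=1 -> matches Baker
  - book 9 (The Glass Key): author_id=1 -> matches Baker
All 9 rows appear; 2 have NULL author.

SQL:
SELECT a.title, b.name AS author
FROM books a
LEFT JOIN authors b ON a.author_id = b.id

Result:
title          | author
---------------+-------
Empty Rooms    | Hall  
Winter Gardens | Lewis 
The Blue Door  | NULL  
River Crossing | Nelson
Stone Bridges  | Lewis 
The Long Road  | Lewis 
Distant Shores | NULL  
Hollow Hills   | Baker 
The Glass Key  | Baker 


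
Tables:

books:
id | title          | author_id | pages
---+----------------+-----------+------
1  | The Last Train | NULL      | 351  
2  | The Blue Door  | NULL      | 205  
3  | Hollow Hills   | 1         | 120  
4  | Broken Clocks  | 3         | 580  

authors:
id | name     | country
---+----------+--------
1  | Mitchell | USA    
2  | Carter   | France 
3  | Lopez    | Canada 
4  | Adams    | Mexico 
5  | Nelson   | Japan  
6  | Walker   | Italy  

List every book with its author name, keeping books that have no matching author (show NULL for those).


LEFT JOIN keeps every row from books (the left table); where author_id has no match in authors, the author columns become NULL. Walk through each book:
  - book 1 (The Last Train): author_id=NULL, no match -> kept with NULL
  - book 2 (The Blue Door): author_id=NULL, no match -> kept with NULL
  - book 3 (Hollow Hills): author_id=1 -> matches Mitchell
  - book 4 (Broken Clocks): author_id=3 -> matches Lopez
All 4 rows appear; 2 have NULL author.

SQL:
SELECT a.title, b.name AS author
FROM books a
LEFT JOIN authors b ON a.author_id = b.id

Result:
title          | author  
---------------+---------
The Last Train | NULL    
The Blue Door  | NULL    
Hollow Hills   | Mitchell
Broken Clocks  | Lopez   


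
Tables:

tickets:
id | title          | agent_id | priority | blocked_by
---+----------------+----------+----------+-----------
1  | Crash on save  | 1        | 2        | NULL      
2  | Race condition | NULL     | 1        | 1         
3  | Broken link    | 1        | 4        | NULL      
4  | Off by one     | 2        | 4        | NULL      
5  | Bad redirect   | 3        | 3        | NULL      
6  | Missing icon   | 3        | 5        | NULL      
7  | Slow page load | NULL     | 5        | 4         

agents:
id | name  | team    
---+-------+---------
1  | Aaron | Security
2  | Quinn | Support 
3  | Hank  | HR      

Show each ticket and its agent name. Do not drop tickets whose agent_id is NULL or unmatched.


LEFT JOIN keeps every row from tickets (the left table); where agent_id has no match in agents, the agent columns become NULL. Walk through each ticket:
  - ticket 1 (Crash on save): agent_id=1 -> matches Aaron
  - ticket 2 (Race condition): agent_id=NULL, no match -> kept with NULL
  - ticket 3 (Broken link): agent_id=1 -> matches Aaron
  - ticket 4 (Off by one): agent_id=2 -> matches Quinn
  - ticket 5 (Bad redirect): agent_id=3 -> matches Hank
  - ticket 6 (Missing icon): agent_id=3 -> matches Hank
  - ticket 7 (Slow page load): agent_id=NULL, no match -> kept with NULL
All 7 rows appear; 2 have NULL agent.

SQL:
SELECT a.title, b.name AS agent
FROM tickets a
LEFT JOIN agents b ON a.agent_id = b.id

Result:
title          | agent
---------------+------
Crash on save  | Aaron
Race condition | NULL 
Broken link    | Aaron
Off by one     | Quinn
Bad redirect   | Hank 
Missing icon   | Hank 
Slow page load | NULL 


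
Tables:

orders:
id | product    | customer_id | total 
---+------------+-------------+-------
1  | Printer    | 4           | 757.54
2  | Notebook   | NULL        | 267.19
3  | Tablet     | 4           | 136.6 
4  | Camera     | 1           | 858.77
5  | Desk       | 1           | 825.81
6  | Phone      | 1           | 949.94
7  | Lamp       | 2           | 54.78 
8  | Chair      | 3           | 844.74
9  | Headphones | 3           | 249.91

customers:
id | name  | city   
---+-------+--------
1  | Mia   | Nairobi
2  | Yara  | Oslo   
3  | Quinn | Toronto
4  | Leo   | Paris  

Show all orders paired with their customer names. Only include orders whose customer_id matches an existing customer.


INNER JOIN keeps only orders rows whose customer_id matches an id in customers. Walk through each order:
  - order 1 (Printer): customer_id=4 -> matches Leo
  - order 2 (Notebook): customer_id=NULL, no match -> dropped
  - order 3 (Tablet): customer_id=4 -> matches Leo
  - order 4 (Camera): customer_id=1 -> matches Mia
  - order 5 (Desk): customer_id=1 -> matches Mia
  - order 6 (Phone): customer_id=1 -> matches Mia
  - order 7 (Lamp): customer_id=2 -> matches Yara
  - order 8 (Chair): customer_id=3 -> matches Quinn
  - order 9 (Headphones): customer_id=3 -> matches Quinn
So 1 of 9 rows is dropped.

SQL:
SELECT a.product, b.name AS customer
FROM orders a
INNER JOIN customers b ON a.customer_id = b.id

Result:
product    | customer
-----------+---------
Printer    | Leo     
Tablet     | Leo     
Camera     | Mia     
Desk       | Mia     
Phone      | Mia     
Lamp       | Yara    
Chair      | Quinn   
Headphones | Quinn   


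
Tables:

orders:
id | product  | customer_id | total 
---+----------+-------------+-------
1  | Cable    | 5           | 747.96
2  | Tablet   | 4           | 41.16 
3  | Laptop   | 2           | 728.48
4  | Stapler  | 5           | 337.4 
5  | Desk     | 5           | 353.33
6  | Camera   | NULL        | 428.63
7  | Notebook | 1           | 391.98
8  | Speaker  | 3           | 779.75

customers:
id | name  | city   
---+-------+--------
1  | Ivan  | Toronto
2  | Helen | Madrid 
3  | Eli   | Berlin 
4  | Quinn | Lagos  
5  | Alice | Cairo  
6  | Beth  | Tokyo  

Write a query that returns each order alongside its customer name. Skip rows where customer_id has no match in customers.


INNER JOIN keeps only orders rows whose customer_id matches an id in customers. Walk through each order:
  - order 1 (Cable): customer_id=5 -> matches Alice
  - order 2 (Tablet): customer_id=4 -> matches Quinn
  - order 3 (Laptop): customer_id=2 -> matches Helen
  - order 4 (Stapler): customer_id=5 -> matches Alice
  - order 5 (Desk): customer_id=5 -> matches Alice
  - order 6 (Camera): customer_id=NULL, no match -> dropped
  - order 7 (Notebook): customer_id=1 -> matches Ivan
  - order 8 (Speaker): customer_id=3 -> matches Eli
So 1 of 8 rows is dropped.

SQL:
SELECT a.product, b.name AS customer
FROM orders a
INNER JOIN customers b ON a.customer_id = b.id

Result:
product  | customer
---------+---------
Cable    | Alice   
Tablet   | Quinn   
Laptop   | Helen   
Stapler  | Alice   
Desk     | Alice   
Notebook | Ivan    
Speaker  | Eli     


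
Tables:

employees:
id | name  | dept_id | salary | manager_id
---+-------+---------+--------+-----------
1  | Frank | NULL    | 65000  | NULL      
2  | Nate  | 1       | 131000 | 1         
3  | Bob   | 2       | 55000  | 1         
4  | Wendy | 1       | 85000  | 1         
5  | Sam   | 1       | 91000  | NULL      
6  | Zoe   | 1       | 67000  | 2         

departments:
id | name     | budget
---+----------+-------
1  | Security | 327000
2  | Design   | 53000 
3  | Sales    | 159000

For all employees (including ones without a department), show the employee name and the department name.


LEFT JOIN keeps every row from employees (the left table); where dept_id has no match in departments, the department columns become NULL. Walk through each employee:
  - employee 1 (Frank): dept_id=NULL, no match -> kept with NULL
  - employee 2 (Nate): dept_id=1 -> matches Security
  - employee 3 (Bob): dept_id=2 -> matches Design
  - employee 4 (Wendy): dept_id=1 -> matches Security
  - employee 5 (Sam): dept_id=1 -> matches Security
  - employee 6 (Zoe): dept_id=1 -> matches Security
All 6 rows appear; 1 has NULL department.

SQL:
SELECT a.name, b.name AS department
FROM employees a
LEFT JOIN departments b ON a.dept_id = b.id

Result:
name  | department
------+-----------
Frank | NULL      
Nate  | Security  
Bob   | Design    
Wendy | Security  
Sam   | Security  
Zoe   | Security  


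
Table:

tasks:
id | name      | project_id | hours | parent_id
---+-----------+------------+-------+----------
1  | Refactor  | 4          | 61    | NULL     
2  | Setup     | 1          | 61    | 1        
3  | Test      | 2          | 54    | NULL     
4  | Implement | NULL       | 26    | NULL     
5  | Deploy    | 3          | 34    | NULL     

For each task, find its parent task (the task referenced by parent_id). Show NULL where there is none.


This is a self-join: tasks is joined to a second copy of itself, matching each row's parent_id to another row's id. Use LEFT JOIN so rows with parent_id=NULL are kept.
  - task 1 (Refactor): parent_id=NULL -> NULL
  - task 2 (Setup): parent_id=1 -> Refactor
  - task 3 (Test): parent_id=NULL -> NULL
  - task 4 (Implement): parent_id=NULL -> NULL
  - task 5 (Deploy): parent_id=NULL -> NULL

SQL:
SELECT a.name AS item, b.name AS parent
FROM tasks a
LEFT JOIN tasks b ON a.parent_id = b.id

Result:
item      | parent  
----------+---------
Refactor  | NULL    
Setup     | Refactor
Test      | NULL    
Implement | NULL    
Deploy    | NULL    


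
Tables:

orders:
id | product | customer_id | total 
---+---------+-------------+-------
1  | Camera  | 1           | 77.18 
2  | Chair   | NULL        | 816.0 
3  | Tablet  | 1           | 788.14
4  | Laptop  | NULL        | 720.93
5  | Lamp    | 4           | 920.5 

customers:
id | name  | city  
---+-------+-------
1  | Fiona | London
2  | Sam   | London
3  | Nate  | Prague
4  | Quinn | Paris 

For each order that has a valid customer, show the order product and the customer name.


INNER JOIN keeps only orders rows whose customer_id matches an id in customers. Walk through each order:
  - order 1 (Camera): customer_id=1 -> matches Fiona
  - order 2 (Chair): customer_id=NULL, no match -> dropped
  - order 3 (Tablet): customer_id=1 -> matches Fiona
  - order 4 (Laptop): customer_id=NULL, no match -> dropped
  - order 5 (Lamp): customer_id=4 -> matches Quinn
So 2 of 5 rows are dropped.

SQL:
SELECT a.product, b.name AS customer
FROM orders a
INNER JOIN customers b ON a.customer_id = b.id

Result:
product | customer
--------+---------
Camera  | Fiona   
Tablet  | Fiona   
Lamp    | Quinn   


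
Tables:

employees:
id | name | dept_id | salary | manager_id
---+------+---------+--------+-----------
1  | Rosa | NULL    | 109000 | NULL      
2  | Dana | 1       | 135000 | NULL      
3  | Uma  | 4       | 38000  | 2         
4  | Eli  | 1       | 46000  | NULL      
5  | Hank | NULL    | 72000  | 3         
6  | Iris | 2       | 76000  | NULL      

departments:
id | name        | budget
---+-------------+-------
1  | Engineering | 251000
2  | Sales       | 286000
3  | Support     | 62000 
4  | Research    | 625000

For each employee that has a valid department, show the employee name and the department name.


INNER JOIN keeps only employees rows whose dept_id matches an id in departments. Walk through each employee:
  - employee 1 (Rosa): dept_id=NULL, no match -> dropped
  - employee 2 (Dana): dept_id=1 -> matches Engineering
  - employee 3 (Uma): dept_id=4 -> matches Research
  - employee 4 (Eli): dept_id=1 -> matches Engineering
  - employee 5 (Hank): dept_id=NULL, no match -> dropped
  - employee 6 (Iris): dept_id=2 -> matches Sales
So 2 of 6 rows are dropped.

SQL:
SELECT a.name, b.name AS department
FROM employees a
INNER JOIN departments b ON a.dept_id = b.id

Result:
name | department 
-----+------------
Dana | Engineering
Uma  | Research   
Eli  | Engineering
Iris | Sales      


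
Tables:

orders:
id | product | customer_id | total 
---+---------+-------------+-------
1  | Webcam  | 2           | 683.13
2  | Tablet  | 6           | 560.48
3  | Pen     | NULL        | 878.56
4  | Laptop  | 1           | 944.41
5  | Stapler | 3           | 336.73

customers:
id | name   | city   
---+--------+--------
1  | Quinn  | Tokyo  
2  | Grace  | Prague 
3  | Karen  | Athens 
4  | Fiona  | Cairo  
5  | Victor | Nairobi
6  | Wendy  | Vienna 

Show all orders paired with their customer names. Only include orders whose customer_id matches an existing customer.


INNER JOIN keeps only orders rows whose customer_id matches an id in customers. Walk through each order:
  - order 1 (Webcam): customer_id=2 -> matches Grace
  - order 2 (Tablet): customer_id=6 -> matches Wendy
  - order 3 (Pen): customer_id=NULL, no match -> dropped
  - order 4 (Laptop): customer_id=1 -> matches Quinn
  - order 5 (Stapler): customer_id=3 -> matches Karen
So 1 of 5 rows is dropped.

SQL:
SELECT a.product, b.name AS customer
FROM orders a
INNER JOIN customers b ON a.customer_id = b.id

Result:
product | customer
--------+---------
Webcam  | Grace   
Tablet  | Wendy   
Laptop  | Quinn   
Stapler | Karen   


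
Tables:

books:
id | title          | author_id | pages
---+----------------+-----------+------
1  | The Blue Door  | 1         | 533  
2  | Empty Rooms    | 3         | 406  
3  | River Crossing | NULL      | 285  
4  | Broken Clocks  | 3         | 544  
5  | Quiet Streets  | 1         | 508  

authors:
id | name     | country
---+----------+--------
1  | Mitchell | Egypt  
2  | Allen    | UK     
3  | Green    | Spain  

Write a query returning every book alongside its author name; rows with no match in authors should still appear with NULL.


LEFT JOIN keeps every row from books (the left table); where author_id has no match in authors, the author columns become NULL. Walk through each book:
  - book 1 (The Blue Door): author_id=1 -> matches Mitchell
  - book 2 (Empty Rooms): author_id=3 -> matches Green
  - book 3 (River Crossing): author_id=NULL, no match -> kept with NULL
  - book 4 (Broken Clocks): author_id=3 -> matches Green
  - book 5 (Quiet Streets): author_id=1 -> matches Mitchell
All 5 rows appear; 1 has NULL author.

SQL:
SELECT a.title, b.name AS author
FROM books a
LEFT JOIN authors b ON a.author_id = b.id

Result:
title          | author  
---------------+---------
The Blue Door  | Mitchell
Empty Rooms    | Green   
River Crossing | NULL    
Broken Clocks  | Green   
Quiet Streets  | Mitchell


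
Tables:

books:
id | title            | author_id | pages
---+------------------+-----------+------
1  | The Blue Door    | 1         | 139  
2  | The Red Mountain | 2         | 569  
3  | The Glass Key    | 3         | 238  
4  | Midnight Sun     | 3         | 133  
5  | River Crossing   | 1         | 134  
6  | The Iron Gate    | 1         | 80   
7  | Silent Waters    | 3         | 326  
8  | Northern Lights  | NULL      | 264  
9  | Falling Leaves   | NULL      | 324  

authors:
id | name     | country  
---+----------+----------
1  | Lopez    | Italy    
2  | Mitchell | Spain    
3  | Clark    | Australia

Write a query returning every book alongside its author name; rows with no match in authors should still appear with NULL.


LEFT JOIN keeps every row from books (the left table); where author_id has no match in authors, the author columns become NULL. Walk through each book:
  - book 1 (The Blue Door): author_id=1 -> matches Lopez
  - book 2 (The Red Mountain): author_id=2 -> matches Mitchell
  - book 3 (The Glass Key): author_id=3 -> matches Clark
  - book 4 (Midnight Sun): author_id=3 -> matches Clark
  - book 5 (River Crossing): author_id=1 -> matches Lopez
  - book 6 (The Iron Gate): author_id=1 -> matches Lopez
  - book 7 (Silent Waters): author_id=3 -> matches Clark
  - book 8 (Northern Lights): author_id=NULL, no match -> kept with NULL
  - book 9 (Falling Leaves): author_id=NULL, no match -> kept with NULL
All 9 rows appear; 2 have NULL author.

SQL:
SELECT a.title, b.name AS author
FROM books a
LEFT JOIN authors b ON a.author_id = b.id

Result:
title            | author  
-----------------+---------
The Blue Door    | Lopez   
The Red Mountain | Mitchell
The Glass Key    | Clark   
Midnight Sun     | Clark   
River Crossing   | Lopez   
The Iron Gate    | Lopez   
Silent Waters    | Clark   
Northern Lights  | NULL    
Falling Leaves   | NULL    


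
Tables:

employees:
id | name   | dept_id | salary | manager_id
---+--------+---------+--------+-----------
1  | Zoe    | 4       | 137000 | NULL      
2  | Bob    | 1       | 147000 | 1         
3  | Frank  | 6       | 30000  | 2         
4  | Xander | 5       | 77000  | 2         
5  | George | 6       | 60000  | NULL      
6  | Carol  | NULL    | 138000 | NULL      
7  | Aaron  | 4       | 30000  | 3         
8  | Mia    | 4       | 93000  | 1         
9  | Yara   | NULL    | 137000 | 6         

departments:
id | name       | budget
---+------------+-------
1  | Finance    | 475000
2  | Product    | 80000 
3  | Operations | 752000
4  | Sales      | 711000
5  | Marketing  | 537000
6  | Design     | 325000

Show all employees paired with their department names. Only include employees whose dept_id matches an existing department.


INNER JOIN keeps only employees rows whose dept_id matches an id in departments. Walk through each employee:
  - employee 1 (Zoe): dept_id=4 -> matches Sales
  - employee 2 (Bob): dept_id=1 -> matches Finance
  - employee 3 (Frank): dept_id=6 -> matches Design
  - employee 4 (Xander): dept_id=5 -> matches Marketing
  - employee 5 (George): dept_id=6 -> matches Design
  - employee 6 (Carol): dept_id=NULL, no match -> dropped
  - employee 7 (Aaron): dept_id=4 -> matches Sales
  - employee 8 (Mia): dept_id=4 -> matches Sales
  - employee 9 (Yara): dept_id=NULL, no match -> dropped
So 2 of 9 rows are dropped.

SQL:
SELECT a.name, b.name AS department
FROM employees a
INNER JOIN departments b ON a.dept_id = b.id

Result:
name   | department
-------+-----------
Zoe    | Sales     
Bob    | Finance   
Frank  | Design    
Xander | Marketing 
George | Design    
Aaron  | Sales     
Mia    | Sales     


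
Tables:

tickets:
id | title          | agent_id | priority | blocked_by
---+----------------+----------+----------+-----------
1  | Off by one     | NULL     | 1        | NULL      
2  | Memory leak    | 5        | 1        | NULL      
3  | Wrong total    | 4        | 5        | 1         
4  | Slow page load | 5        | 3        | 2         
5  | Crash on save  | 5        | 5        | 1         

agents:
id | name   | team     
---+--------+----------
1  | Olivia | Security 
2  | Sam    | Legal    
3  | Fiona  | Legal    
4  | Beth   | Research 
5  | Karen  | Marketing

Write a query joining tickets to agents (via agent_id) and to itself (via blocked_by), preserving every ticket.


Two LEFT JOINs from the same base table tickets: one to agents via agent_id, one to tickets itself via blocked_by. Both are LEFT so every ticket is preserved.
Match against agents:
  - ticket 1 (Off by one): agent_id=NULL, no match -> kept with NULL
  - ticket 2 (Memory leak): agent_id=5 -> matches Karen
  - ticket 3 (Wrong total): agent_id=4 -> matches Beth
  - ticket 4 (Slow page load): agent_id=5 -> matches Karen
  - ticket 5 (Crash on save): agent_id=5 -> matches Karen
Match against tickets (self):
  - ticket 1 (Off by one): blocked_by=NULL -> NULL
  - ticket 2 (Memory leak): blocked_by=NULL -> NULL
  - ticket 3 (Wrong total): blocked_by=1 -> Off by one
  - ticket 4 (Slow page load): blocked_by=2 -> Memory leak
  - ticket 5 (Crash on save): blocked_by=1 -> Off by one

SQL:
SELECT a.title, b.name AS agent, c.title AS blocked_by
FROM tickets a
LEFT JOIN agents b ON a.agent_id = b.id
LEFT JOIN tickets c ON a.blocked_by = c.id

Result:
title          | agent | blocked_by 
---------------+-------+------------
Off by one     | NULL  | NULL       
Memory leak    | Karen | NULL       
Wrong total    | Beth  | Off by one 
Slow page load | Karen | Memory leak
Crash on save  | Karen | Off by one 


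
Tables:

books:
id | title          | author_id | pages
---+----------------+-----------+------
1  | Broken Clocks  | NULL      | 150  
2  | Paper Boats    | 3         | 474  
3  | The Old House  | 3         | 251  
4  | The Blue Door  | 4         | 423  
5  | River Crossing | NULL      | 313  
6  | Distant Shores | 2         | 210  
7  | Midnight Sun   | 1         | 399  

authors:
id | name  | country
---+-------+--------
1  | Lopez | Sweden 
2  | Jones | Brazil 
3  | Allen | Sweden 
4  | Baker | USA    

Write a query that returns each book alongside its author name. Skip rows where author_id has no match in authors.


INNER JOIN keeps only books rows whose author_id matches an id in authors. Walk through each book:
  - book 1 (Broken Clocks): author_id=NULL, no match -> dropped
  - book 2 (Paper Boats): author_id=3 -> matches Allen
  - book 3 (The Old House): author_id=3 -> matches Allen
  - book 4 (The Blue Door): author_id=4 -> matches Baker
  - book 5 (River Crossing): author_id=NULL, no match -> dropped
  - book 6 (Distant Shores): author_id=2 -> matches Jones
  - book 7 (Midnight Sun): author_id=1 -> matches Lopez
So 2 of 7 rows are dropped.

SQL:
SELECT a.title, b.name AS author
FROM books a
INNER JOIN authors b ON a.author_id = b.id

Result:
title          | author
---------------+-------
Paper Boats    | Allen 
The Old House  | Allen 
The Blue Door  | Baker 
Distant Shores | Jones 
Midnight Sun   | Lopez 


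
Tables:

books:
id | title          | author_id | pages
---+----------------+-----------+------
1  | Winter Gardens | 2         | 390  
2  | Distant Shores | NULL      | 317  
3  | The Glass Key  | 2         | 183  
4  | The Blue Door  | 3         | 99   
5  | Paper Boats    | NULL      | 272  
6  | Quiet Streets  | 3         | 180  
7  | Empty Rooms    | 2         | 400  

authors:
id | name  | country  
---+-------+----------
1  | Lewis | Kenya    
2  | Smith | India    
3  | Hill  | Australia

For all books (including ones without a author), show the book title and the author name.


LEFT JOIN keeps every row from books (the left table); where author_id has no match in authors, the author columns become NULL. Walk through each book:
  - book 1 (Winter Gardens): author_id=2 -> matches Smith
  - book 2 (Distant Shores): author_id=NULL, no match -> kept with NULL
  - book 3 (The Glass Key): author_id=2 -> matches Smith
  - book 4 (The Blue Door): author_id=3 -> matches Hill
  - book 5 (Paper Boats): author_id=NULL, no match -> kept with NULL
  - book 6 (Quiet Streets): author_id=3 -> matches Hill
  - book 7 (Empty Rooms): author_id=2 -> matches Smith
All 7 rows appear; 2 have NULL author.

SQL:
SELECT a.title, b.name AS author
FROM books a
LEFT JOIN authors b ON a.author_id = b.id

Result:
title          | author
---------------+-------
Winter Gardens | Smith 
Distant Shores | NULL  
The Glass Key  | Smith 
The Blue Door  | Hill  
Paper Boats    | NULL  
Quiet Streets  | Hill  
Empty Rooms    | Smith 


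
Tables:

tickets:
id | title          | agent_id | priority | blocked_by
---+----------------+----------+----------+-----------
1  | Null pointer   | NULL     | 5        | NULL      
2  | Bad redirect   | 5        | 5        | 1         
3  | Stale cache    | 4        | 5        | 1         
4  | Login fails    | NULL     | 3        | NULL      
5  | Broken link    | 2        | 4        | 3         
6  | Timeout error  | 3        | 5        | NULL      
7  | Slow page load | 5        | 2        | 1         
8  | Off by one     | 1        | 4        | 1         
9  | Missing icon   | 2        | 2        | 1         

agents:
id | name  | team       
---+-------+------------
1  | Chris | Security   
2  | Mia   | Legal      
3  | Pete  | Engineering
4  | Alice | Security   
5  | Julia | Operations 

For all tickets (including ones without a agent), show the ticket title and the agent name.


LEFT JOIN keeps every row from tickets (the left table); where agent_id has no match in agents, the agent columns become NULL. Walk through each ticket:
  - ticket 1 (Null pointer): agent_id=NULL, no match -> kept with NULL
  - ticket 2 (Bad redirect): agent_id=5 -> matches Julia
  - ticket 3 (Stale cache): agent_id=4 -> matches Alice
  - ticket 4 (Login fails): agent_id=NULL, no match -> kept with NULL
  - ticket 5 (Broken link): agent_id=2 -> matches Mia
  - ticket 6 (Timeout error): agent_id=3 -> matches Pete
  - ticket 7 (Slow page load): agent_id=5 -> matches Julia
  - ticket 8 (Off by one): agent_id=1 -> matches Chris
  - ticket 9 (Missing icon): agent_id=2 -> matches Mia
All 9 rows appear; 2 have NULL agent.

SQL:
SELECT a.title, b.name AS agent
FROM tickets a
LEFT JOIN agents b ON a.agent_id = b.id

Result:
title          | agent
---------------+------
Null pointer   | NULL 
Bad redirect   | Julia
Stale cache    | Alice
Login fails    | NULL 
Broken link    | Mia  
Timeout error  | Pete 
Slow page load | Julia
Off by one     | Chris
Missing icon   | Mia  


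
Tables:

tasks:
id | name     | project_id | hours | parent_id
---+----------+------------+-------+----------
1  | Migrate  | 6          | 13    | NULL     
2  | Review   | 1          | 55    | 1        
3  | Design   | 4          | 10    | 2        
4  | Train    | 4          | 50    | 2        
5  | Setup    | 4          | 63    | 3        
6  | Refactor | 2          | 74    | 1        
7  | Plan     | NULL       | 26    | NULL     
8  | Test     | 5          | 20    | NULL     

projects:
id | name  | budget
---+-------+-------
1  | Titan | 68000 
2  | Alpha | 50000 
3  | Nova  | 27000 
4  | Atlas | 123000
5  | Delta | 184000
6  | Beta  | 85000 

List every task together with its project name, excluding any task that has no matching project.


INNER JOIN keeps only tasks rows whose project_id matches an id in projects. Walk through each task:
  - task 1 (Migrate): project_id=6 -> matches Beta
  - task 2 (Review): project_id=1 -> matches Titan
  - task 3 (Design): project_id=4 -> matches Atlas
  - task 4 (Train): project_id=4 -> matches Atlas
  - task 5 (Setup): project_id=4 -> matches Atlas
  - task 6 (Refactor): project_id=2 -> matches Alpha
  - task 7 (Plan): project_id=NULL, no match -> dropped
  - task 8 (Test): project_id=5 -> matches Delta
So 1 of 8 rows is dropped.

SQL:
SELECT a.name, b.name AS project
FROM tasks a
INNER JOIN projects b ON a.project_id = b.id

Result:
name     | project
---------+--------
Migrate  | Beta   
Review   | Titan  
Design   | Atlas  
Train    | Atlas  
Setup    | Atlas  
Refactor | Alpha  
Test     | Delta  


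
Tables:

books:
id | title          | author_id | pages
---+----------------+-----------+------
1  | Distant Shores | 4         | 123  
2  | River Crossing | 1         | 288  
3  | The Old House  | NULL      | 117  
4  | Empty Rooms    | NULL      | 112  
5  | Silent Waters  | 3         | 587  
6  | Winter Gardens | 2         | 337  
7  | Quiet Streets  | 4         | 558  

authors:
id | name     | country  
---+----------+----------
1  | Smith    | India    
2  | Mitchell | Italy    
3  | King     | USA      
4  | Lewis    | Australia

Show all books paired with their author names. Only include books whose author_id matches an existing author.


INNER JOIN keeps only books rows whose author_id matches an id in authors. Walk through each book:
  - book 1 (Distant Shores): author_id=4 -> matches Lewis
  - book 2 (River Crossing): author_id=1 -> matches Smith
  - book 3 (The Old House): author_id=NULL, no match -> dropped
  - book 4 (Empty Rooms): author_id=NULL, no match -> dropped
  - book 5 (Silent Waters): author_id=3 -> matches King
  - book 6 (Winter Gardens): author_id=2 -> matches Mitchell
  - book 7 (Quiet Streets): author_id=4 -> matches Lewis
So 2 of 7 rows are dropped.

SQL:
SELECT a.title, b.name AS author
FROM books a
INNER JOIN authors b ON a.author_id = b.id

Result:
title          | author  
---------------+---------
Distant Shores | Lewis   
River Crossing | Smith   
Silent Waters  | King    
Winter Gardens | Mitchell
Quiet Streets  | Lewis   


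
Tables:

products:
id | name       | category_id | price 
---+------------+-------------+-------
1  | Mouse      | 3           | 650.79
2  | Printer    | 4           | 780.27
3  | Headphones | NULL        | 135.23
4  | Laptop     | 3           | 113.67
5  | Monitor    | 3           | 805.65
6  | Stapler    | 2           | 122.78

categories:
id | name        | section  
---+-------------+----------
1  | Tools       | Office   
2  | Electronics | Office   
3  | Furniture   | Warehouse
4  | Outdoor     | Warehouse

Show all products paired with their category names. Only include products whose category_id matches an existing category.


INNER JOIN keeps only products rows whose category_id matches an id in categories. Walk through each product:
  - product 1 (Mouse): category_id=3 -> matches Furniture
  - product 2 (Printer): category_id=4 -> matches Outdoor
  - product 3 (Headphones): category_id=NULL, no match -> dropped
  - product 4 (Laptop): category_id=3 -> matches Furniture
  - product 5 (Monitor): category_id=3 -> matches Furniture
  - product 6 (Stapler): category_id=2 -> matches Electronics
So 1 of 6 rows is dropped.

SQL:
SELECT a.name, b.name AS category
FROM products a
INNER JOIN categories b ON a.category_id = b.id

Result:
name    | category   
--------+------------
Mouse   | Furniture  
Printer | Outdoor    
Laptop  | Furniture  
Monitor | Furniture  
Stapler | Electronics


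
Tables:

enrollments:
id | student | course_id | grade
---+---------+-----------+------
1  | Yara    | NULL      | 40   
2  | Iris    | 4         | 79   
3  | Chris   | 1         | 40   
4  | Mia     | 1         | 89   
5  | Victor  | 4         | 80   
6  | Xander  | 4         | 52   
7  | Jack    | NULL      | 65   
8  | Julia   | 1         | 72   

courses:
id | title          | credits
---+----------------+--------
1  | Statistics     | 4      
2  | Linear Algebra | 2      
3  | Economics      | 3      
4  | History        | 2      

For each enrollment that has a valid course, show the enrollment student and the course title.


INNER JOIN keeps only enrollments rows whose course_id matches an id in courses. Walk through each enrollment:
  - enrollment 1 (Yara): course_id=NULL, no match -> dropped
  - enrollment 2 (Iris): course_id=4 -> matches History
  - enrollment 3 (Chris): course_id=1 -> matches Statistics
  - enrollment 4 (Mia): course_id=1 -> matches Statistics
  - enrollment 5 (Victor): course_id=4 -> matches History
  - enrollment 6 (Xander): course_id=4 -> matches History
  - enrollment 7 (Jack): course_id=NULL, no match -> dropped
  - enrollment 8 (Julia): course_id=1 -> matches Statistics
So 2 of 8 rows are dropped.

SQL:
SELECT a.student, b.title AS course
FROM enrollments a
INNER JOIN courses b ON a.course_id = b.id

Result:
student | course    
--------+-----------
Iris    | History   
Chris   | Statistics
Mia     | Statistics
Victor  | History   
Xander  | History   
Julia   | Statistics


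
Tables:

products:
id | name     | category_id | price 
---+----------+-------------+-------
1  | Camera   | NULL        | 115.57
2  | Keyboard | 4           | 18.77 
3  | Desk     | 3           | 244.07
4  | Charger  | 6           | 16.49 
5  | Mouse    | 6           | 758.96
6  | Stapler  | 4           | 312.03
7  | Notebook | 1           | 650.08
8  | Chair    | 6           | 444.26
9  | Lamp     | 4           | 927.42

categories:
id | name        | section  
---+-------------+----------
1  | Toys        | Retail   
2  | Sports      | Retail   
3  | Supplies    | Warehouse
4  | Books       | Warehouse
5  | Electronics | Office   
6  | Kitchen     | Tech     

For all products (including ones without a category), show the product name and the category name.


LEFT JOIN keeps every row from products (the left table); where category_id has no match in categories, the category columns become NULL. Walk through each product:
  - product 1 (Camera): category_id=NULL, no match -> kept with NULL
  - product 2 (Keyboard): category_id=4 -> matches Books
  - product 3 (Desk): category_id=3 -> matches Supplies
  - product 4 (Charger): category_id=6 -> matches Kitchen
  - product 5 (Mouse): category_id=6 -> matches Kitchen
  - product 6 (Stapler): category_id=4 -> matches Books
  - product 7 (Notebook): category_id=1 -> matches Toys
  - product 8 (Chair): category_id=6 -> matches Kitchen
  - product 9 (Lamp): category_id=4 -> matches Books
All 9 rows appear; 1 has NULL category.

SQL:
SELECT a.name, b.name AS category
FROM products a
LEFT JOIN categories b ON a.category_id = b.id

Result:
name     | category
---------+---------
Camera   | NULL    
Keyboard | Books   
Desk     | Supplies
Charger  | Kitchen 
Mouse    | Kitchen 
Stapler  | Books   
Notebook | Toys    
Chair    | Kitchen 
Lamp     | Books   


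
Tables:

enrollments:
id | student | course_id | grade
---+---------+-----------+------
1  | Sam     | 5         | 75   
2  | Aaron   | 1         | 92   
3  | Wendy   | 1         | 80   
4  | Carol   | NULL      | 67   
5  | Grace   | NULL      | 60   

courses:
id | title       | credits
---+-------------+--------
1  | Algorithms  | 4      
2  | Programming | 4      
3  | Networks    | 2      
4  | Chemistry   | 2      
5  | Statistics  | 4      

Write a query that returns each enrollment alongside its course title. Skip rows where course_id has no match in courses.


INNER JOIN keeps only enrollments rows whose course_id matches an id in courses. Walk through each enrollment:
  - enrollment 1 (Sam): course_id=5 -> matches Statistics
  - enrollment 2 (Aaron): course_id=1 -> matches Algorithms
  - enrollment 3 (Wendy): course_id=1 -> matches Algorithms
  - enrollment 4 (Carol): course_id=NULL, no match -> dropped
  - enrollment 5 (Grace): course_id=NULL, no match -> dropped
So 2 of 5 rows are dropped.

SQL:
SELECT a.student, b.title AS course
FROM enrollments a
INNER JOIN courses b ON a.course_id = b.id

Result:
student | course    
--------+-----------
Sam     | Statistics
Aaron   | Algorithms
Wendy   | Algorithms


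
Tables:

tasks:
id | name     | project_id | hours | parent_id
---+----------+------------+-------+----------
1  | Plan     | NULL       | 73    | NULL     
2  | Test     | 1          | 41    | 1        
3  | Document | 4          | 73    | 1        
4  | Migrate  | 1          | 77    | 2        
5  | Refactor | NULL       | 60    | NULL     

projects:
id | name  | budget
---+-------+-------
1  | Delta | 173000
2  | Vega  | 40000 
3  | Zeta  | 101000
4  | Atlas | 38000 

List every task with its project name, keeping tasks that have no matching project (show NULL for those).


LEFT JOIN keeps every row from tasks (the left table); where project_id has no match in projects, the project columns become NULL. Walk through each task:
  - task 1 (Plan): project_id=NULL, no match -> kept with NULL
  - task 2 (Test): project_id=1 -> matches Delta
  - task 3 (Document): project_id=4 -> matches Atlas
  - task 4 (Migrate): project_id=1 -> matches Delta
  - task 5 (Refactor): project_id=NULL, no match -> kept with NULL
All 5 rows appear; 2 have NULL project.

SQL:
SELECT a.name, b.name AS project
FROM tasks a
LEFT JOIN projects b ON a.project_id = b.id

Result:
name     | project
---------+--------
Plan     | NULL   
Test     | Delta  
Document | Atlas  
Migrate  | Delta  
Refactor | NULL   
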